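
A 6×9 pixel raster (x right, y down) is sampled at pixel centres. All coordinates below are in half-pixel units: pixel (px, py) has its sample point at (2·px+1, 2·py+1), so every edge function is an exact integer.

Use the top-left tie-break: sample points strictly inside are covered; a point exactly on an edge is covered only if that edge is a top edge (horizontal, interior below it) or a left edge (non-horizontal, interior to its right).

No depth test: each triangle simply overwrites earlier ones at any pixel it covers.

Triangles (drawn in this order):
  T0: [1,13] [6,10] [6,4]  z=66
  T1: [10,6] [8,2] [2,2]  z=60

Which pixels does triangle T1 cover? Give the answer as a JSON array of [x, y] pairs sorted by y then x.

T0:
  2·area = 30  (B↔C swapped to make it positive)
  edge (1, 13)→(6, 4): d=(5,-9) top-left  bias=+0
  edge (6, 4)→(6, 10): d=(0,6) right/bottom  bias=-1
  edge (6, 10)→(1, 13): d=(-5,3) right/bottom  bias=-1
    (2,3)@(5, 7): e=[6,6,18] → X
    (3,3)@(7, 7): e=[24,-6,12] → .
    (5,3)@(11, 7): e=[60,-30,0] → .  [on edge]
    (2,4)@(5, 9): e=[16,6,8] → X
    (3,4)@(7, 9): e=[34,-6,2] → .
    (1,5)@(3, 11): e=[8,18,4] → X
    (2,5)@(5, 11): e=[26,6,-2] → .
    (0,6)@(1, 13): e=[0,30,0] → .  [on edge]
    (1,6)@(3, 13): e=[18,18,-6] → .
  covered (3 px):
    . . . . . .
    . . . . . .
    . . . . . .
    . . X . . .
    . . X . . .
    . X . . . .
    . . . . . .
    . . . . . .
    . . . . . .
T1:
  2·area = 24  (B↔C swapped to make it positive)
  edge (10, 6)→(2, 2): d=(-8,-4) top-left  bias=+0
  edge (2, 2)→(8, 2): d=(6,0) top-left  bias=+0
  edge (8, 2)→(10, 6): d=(2,4) right/bottom  bias=-1
    (2,1)@(5, 3): e=[4,6,14] → X
    (3,1)@(7, 3): e=[12,6,6] → X
    (4,1)@(9, 3): e=[20,6,-2] → .
    (2,2)@(5, 5): e=[-12,18,18] → .
    (3,2)@(7, 5): e=[-4,18,10] → .
    (4,2)@(9, 5): e=[4,18,2] → X
    (5,2)@(11, 5): e=[12,18,-6] → .
    (4,3)@(9, 7): e=[-12,30,6] → .
  covered (3 px):
    . . . . . .
    . . X X . .
    . . . . X .
    . . . . . .
    . . . . . .
    . . . . . .
    . . . . . .
    . . . . . .
    . . . . . .

Answer: [[2,1],[3,1],[4,2]]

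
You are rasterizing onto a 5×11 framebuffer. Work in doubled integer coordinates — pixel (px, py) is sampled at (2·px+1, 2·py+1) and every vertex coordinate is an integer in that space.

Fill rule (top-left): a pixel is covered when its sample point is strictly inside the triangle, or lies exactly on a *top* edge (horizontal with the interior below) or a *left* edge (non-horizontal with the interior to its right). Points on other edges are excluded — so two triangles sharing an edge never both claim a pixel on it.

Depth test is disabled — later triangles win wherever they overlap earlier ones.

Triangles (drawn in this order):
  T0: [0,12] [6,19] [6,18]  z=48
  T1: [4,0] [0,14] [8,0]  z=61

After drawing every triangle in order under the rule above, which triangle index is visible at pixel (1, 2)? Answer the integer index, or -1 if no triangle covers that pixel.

T0:
  2·area = 6  (B↔C swapped to make it positive)
  edge (0, 12)→(6, 18): d=(6,6) right/bottom  bias=-1
  edge (6, 18)→(6, 19): d=(0,1) right/bottom  bias=-1
  edge (6, 19)→(0, 12): d=(-6,-7) top-left  bias=+0
    (0,6)@(1, 13): e=[0,5,1] → ·  [on edge]
    (1,7)@(3, 15): e=[0,3,3] → ·  [on edge]
    (2,8)@(5, 17): e=[0,1,5] → ·  [on edge]
    (3,9)@(7, 19): e=[0,-1,7] → ·  [on edge]
    (4,10)@(9, 21): e=[0,-3,9] → ·  [on edge]
  covered (0 px):
    · · · · ·
    · · · · ·
    · · · · ·
    · · · · ·
    · · · · ·
    · · · · ·
    · · · · ·
    · · · · ·
    · · · · ·
    · · · · ·
    · · · · ·
T1:
  2·area = 56  (B↔C swapped to make it positive)
  edge (4, 0)→(8, 0): d=(4,0) top-left  bias=+0
  edge (8, 0)→(0, 14): d=(-8,14) right/bottom  bias=-1
  edge (0, 14)→(4, 0): d=(4,-14) top-left  bias=+0
    (2,0)@(5, 1): e=[4,34,18] → #
    (3,0)@(7, 1): e=[4,6,46] → #
    (4,0)@(9, 1): e=[4,-22,74] → ·
    (2,1)@(5, 3): e=[12,18,26] → #
    (3,1)@(7, 3): e=[12,-10,54] → ·
    (1,2)@(3, 5): e=[20,30,6] → #
    (3,2)@(7, 5): e=[20,-26,62] → ·
    (1,3)@(3, 7): e=[28,14,14] → #
    (2,3)@(5, 7): e=[28,-14,42] → ·
    (1,4)@(3, 9): e=[36,-2,22] → ·
    (0,5)@(1, 11): e=[44,10,2] → #
    (1,5)@(3, 11): e=[44,-18,30] → ·
  covered (7 px):
    · · # # ·
    · · # · ·
    · # # · ·
    · # · · ·
    · · · · ·
    # · · · ·
    · · · · ·
    · · · · ·
    · · · · ·
    · · · · ·
    · · · · ·

Z-buffer (winner per pixel, '.' = empty):
  . . 1 1 .
  . . 1 . .
  . 1 1 . .
  . 1 . . .
  . . . . .
  1 . . . .
  . . . . .
  . . . . .
  . . . . .
  . . . . .
  . . . . .

Answer: 1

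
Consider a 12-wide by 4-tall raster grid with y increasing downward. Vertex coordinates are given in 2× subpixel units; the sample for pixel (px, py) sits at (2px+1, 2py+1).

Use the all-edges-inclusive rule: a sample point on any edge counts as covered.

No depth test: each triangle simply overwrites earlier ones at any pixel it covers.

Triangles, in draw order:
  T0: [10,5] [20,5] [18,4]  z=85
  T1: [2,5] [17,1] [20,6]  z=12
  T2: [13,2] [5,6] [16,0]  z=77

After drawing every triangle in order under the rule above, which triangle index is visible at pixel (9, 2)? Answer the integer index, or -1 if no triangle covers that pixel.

T0:
  2·area = 10  (B↔C swapped to make it positive)
  edge (10, 5)→(18, 4): d=(8,-1) inclusive
  edge (18, 4)→(20, 5): d=(2,1) inclusive
  edge (20, 5)→(10, 5): d=(-10,0) inclusive
    (0,2)@(1, 5): e=[-9,19,0] → ·  [on edge]
    (1,2)@(3, 5): e=[-7,17,0] → ·  [on edge]
    (2,2)@(5, 5): e=[-5,15,0] → ·  [on edge]
    (3,2)@(7, 5): e=[-3,13,0] → ·  [on edge]
    (4,2)@(9, 5): e=[-1,11,0] → ·  [on edge]
    (5,2)@(11, 5): e=[1,9,0] → █  [on edge]
    (6,2)@(13, 5): e=[3,7,0] → █  [on edge]
    (7,2)@(15, 5): e=[5,5,0] → █  [on edge]
    (8,2)@(17, 5): e=[7,3,0] → █  [on edge]
    (9,2)@(19, 5): e=[9,1,0] → █  [on edge]
    (10,2)@(21, 5): e=[11,-1,0] → ·  [on edge]
    (11,2)@(23, 5): e=[13,-3,0] → ·  [on edge]
  covered (5 px):
    · · · · · · · · · · · ·
    · · · · · · · · · · · ·
    · · · · · █ █ █ █ █ · ·
    · · · · · · · · · · · ·
T1:
  2·area = 87
  edge (2, 5)→(17, 1): d=(15,-4) inclusive
  edge (17, 1)→(20, 6): d=(3,5) inclusive
  edge (20, 6)→(2, 5): d=(-18,-1) inclusive
    (8,0)@(17, 1): e=[0,0,87] → █  [on edge]
    (9,0)@(19, 1): e=[8,-10,89] → ·
    (5,1)@(11, 3): e=[6,36,45] → █
    (6,1)@(13, 3): e=[14,26,47] → █
    (7,1)@(15, 3): e=[22,16,49] → █
    (9,1)@(19, 3): e=[38,-4,53] → ·
    (1,2)@(3, 5): e=[4,82,1] → █
    (2,2)@(5, 5): e=[12,72,3] → █
    (3,2)@(7, 5): e=[20,62,5] → █
    (4,2)@(9, 5): e=[28,52,7] → █
    (9,2)@(19, 5): e=[68,2,17] → █
    (10,2)@(21, 5): e=[76,-8,19] → ·
  covered (14 px):
    · · · · · · · · █ · · ·
    · · · · · █ █ █ █ · · ·
    · █ █ █ █ █ █ █ █ █ · ·
    · · · · · · · · · · · ·
T2:
  2·area = 4
  edge (13, 2)→(5, 6): d=(-8,4) inclusive
  edge (5, 6)→(16, 0): d=(11,-6) inclusive
  edge (16, 0)→(13, 2): d=(-3,2) inclusive
    (7,0)@(15, 1): e=[0,5,-1] → ·  [on edge]
    (5,1)@(11, 3): e=[0,3,1] → █  [on edge]
    (6,1)@(13, 3): e=[-8,15,-3] → ·
    (3,2)@(7, 5): e=[0,1,3] → █  [on edge]
    (4,2)@(9, 5): e=[-8,13,-1] → ·
    (5,2)@(11, 5): e=[-16,25,-5] → ·
    (1,3)@(3, 7): e=[0,-1,5] → ·  [on edge]
    (3,3)@(7, 7): e=[-16,23,-3] → ·
  covered (2 px):
    · · · · · · · · · · · ·
    · · · · · █ · · · · · ·
    · · · █ · · · · · · · ·
    · · · · · · · · · · · ·

Z-buffer (winner per pixel, '.' = empty):
  . . . . . . . . 1 . . .
  . . . . . 2 1 1 1 . . .
  . 1 1 2 1 1 1 1 1 1 . .
  . . . . . . . . . . . .

Answer: 1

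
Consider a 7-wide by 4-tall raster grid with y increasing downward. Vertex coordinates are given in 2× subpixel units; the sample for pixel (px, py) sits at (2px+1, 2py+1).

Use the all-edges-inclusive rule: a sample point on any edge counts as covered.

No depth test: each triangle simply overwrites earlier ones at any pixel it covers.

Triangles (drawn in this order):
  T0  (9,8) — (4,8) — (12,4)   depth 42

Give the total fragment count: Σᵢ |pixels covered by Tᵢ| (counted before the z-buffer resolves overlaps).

T0:
  2·area = 20
  edge (9, 8)→(4, 8): d=(-5,0) inclusive
  edge (4, 8)→(12, 4): d=(8,-4) inclusive
  edge (12, 4)→(9, 8): d=(-3,4) inclusive
    (5,2)@(11, 5): e=[15,4,1] → X
    (6,2)@(13, 5): e=[15,12,-7] → .
    (3,3)@(7, 7): e=[5,4,11] → X
    (4,3)@(9, 7): e=[5,12,3] → X
    (5,3)@(11, 7): e=[5,20,-5] → .
  covered (3 px):
    . . . . . . .
    . . . . . . .
    . . . . . X .
    . . . X X . .

Answer: 3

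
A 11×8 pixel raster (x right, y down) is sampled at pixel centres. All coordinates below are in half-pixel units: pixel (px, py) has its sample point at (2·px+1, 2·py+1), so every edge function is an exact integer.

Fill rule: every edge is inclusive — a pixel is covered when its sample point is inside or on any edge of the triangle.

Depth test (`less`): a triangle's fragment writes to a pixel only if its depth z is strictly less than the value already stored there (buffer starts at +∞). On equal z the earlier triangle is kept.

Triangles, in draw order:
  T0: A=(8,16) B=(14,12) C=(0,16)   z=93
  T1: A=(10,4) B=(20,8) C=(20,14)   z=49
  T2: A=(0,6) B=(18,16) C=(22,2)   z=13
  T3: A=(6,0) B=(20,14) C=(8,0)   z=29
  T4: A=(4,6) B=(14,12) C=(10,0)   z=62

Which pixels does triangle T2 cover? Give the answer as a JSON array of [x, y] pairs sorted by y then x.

T0:
  2·area = 32  (B↔C swapped to make it positive)
  edge (8, 16)→(0, 16): d=(-8,0) inclusive
  edge (0, 16)→(14, 12): d=(14,-4) inclusive
  edge (14, 12)→(8, 16): d=(-6,4) inclusive
    (5,6)@(11, 13): e=[24,2,6] → █
    (6,6)@(13, 13): e=[24,10,-2] → ·
    (2,7)@(5, 15): e=[8,6,18] → █
    (3,7)@(7, 15): e=[8,14,10] → █
    (4,7)@(9, 15): e=[8,22,2] → █
    (5,7)@(11, 15): e=[8,30,-6] → ·
  covered (4 px):
    · · · · · · · · · · ·
    · · · · · · · · · · ·
    · · · · · · · · · · ·
    · · · · · · · · · · ·
    · · · · · · · · · · ·
    · · · · · · · · · · ·
    · · · · · █ · · · · ·
    · · █ █ █ · · · · · ·
T1:
  2·area = 60
  edge (10, 4)→(20, 8): d=(10,4) inclusive
  edge (20, 8)→(20, 14): d=(0,6) inclusive
  edge (20, 14)→(10, 4): d=(-10,-10) inclusive
    (3,0)@(7, 1): e=[-18,78,0] → ·  [on edge]
    (4,1)@(9, 3): e=[-6,66,0] → ·  [on edge]
    (5,2)@(11, 5): e=[6,54,0] → █  [on edge]
    (6,2)@(13, 5): e=[-2,42,20] → ·
    (5,3)@(11, 7): e=[26,54,-20] → ·
    (6,3)@(13, 7): e=[18,42,0] → █  [on edge]
    (7,3)@(15, 7): e=[10,30,20] → █
    (8,3)@(17, 7): e=[2,18,40] → █
    (9,3)@(19, 7): e=[-6,6,60] → ·
    (6,4)@(13, 9): e=[38,42,-20] → ·
    (7,4)@(15, 9): e=[30,30,0] → █  [on edge]
    (9,4)@(19, 9): e=[14,6,40] → █
    (8,5)@(17, 11): e=[42,18,0] → █  [on edge]
    (9,6)@(19, 13): e=[54,6,0] → █  [on edge]
    (10,7)@(21, 15): e=[66,-6,0] → ·  [on edge]
  covered (10 px):
    · · · · · · · · · · ·
    · · · · · · · · · · ·
    · · · · · █ · · · · ·
    · · · · · · █ █ █ · ·
    · · · · · · · █ █ █ ·
    · · · · · · · · █ █ ·
    · · · · · · · · · █ ·
    · · · · · · · · · · ·
T2:
  2·area = 292  (B↔C swapped to make it positive)
  edge (0, 6)→(22, 2): d=(22,-4) inclusive
  edge (22, 2)→(18, 16): d=(-4,14) inclusive
  edge (18, 16)→(0, 6): d=(-18,-10) inclusive
    (8,1)@(17, 3): e=[2,66,224] → █
    (9,1)@(19, 3): e=[10,38,244] → █
    (10,1)@(21, 3): e=[18,10,264] → █
    (3,2)@(7, 5): e=[6,198,88] → █
    (4,2)@(9, 5): e=[14,170,108] → █
    (5,2)@(11, 5): e=[22,142,128] → █
    (6,2)@(13, 5): e=[30,114,148] → █
    (7,2)@(15, 5): e=[38,86,168] → █
    (1,3)@(3, 7): e=[34,246,12] → █
    (2,3)@(5, 7): e=[42,218,32] → █
    (10,3)@(21, 7): e=[106,-6,192] → ·
    (1,4)@(3, 9): e=[78,238,-24] → ·
    (4,5)@(9, 11): e=[146,146,0] → █  [on edge]
  covered (37 px):
    · · · · · · · · · · ·
    · · · · · · · · █ █ █
    · · · █ █ █ █ █ █ █ █
    · █ █ █ █ █ █ █ █ █ ·
    · · · █ █ █ █ █ █ █ ·
    · · · · █ █ █ █ █ █ ·
    · · · · · · █ █ █ · ·
    · · · · · · · · █ · ·
T3:
  2·area = 28  (B↔C swapped to make it positive)
  edge (6, 0)→(8, 0): d=(2,0) inclusive
  edge (8, 0)→(20, 14): d=(12,14) inclusive
  edge (20, 14)→(6, 0): d=(-14,-14) inclusive
    (3,0)@(7, 1): e=[2,26,0] → █  [on edge]
    (4,0)@(9, 1): e=[2,-2,28] → ·
    (3,1)@(7, 3): e=[6,50,-28] → ·
    (4,1)@(9, 3): e=[6,22,0] → █  [on edge]
    (5,1)@(11, 3): e=[6,-6,28] → ·
    (4,2)@(9, 5): e=[10,46,-28] → ·
    (5,2)@(11, 5): e=[10,18,0] → █  [on edge]
    (6,2)@(13, 5): e=[10,-10,28] → ·
    (5,3)@(11, 7): e=[14,42,-28] → ·
    (6,3)@(13, 7): e=[14,14,0] → █  [on edge]
    (7,3)@(15, 7): e=[14,-14,28] → ·
    (6,4)@(13, 9): e=[18,38,-28] → ·
    (7,4)@(15, 9): e=[18,10,0] → █  [on edge]
    (8,5)@(17, 11): e=[22,6,0] → █  [on edge]
    (9,6)@(19, 13): e=[26,2,0] → █  [on edge]
    (10,7)@(21, 15): e=[30,-2,0] → ·  [on edge]
  covered (7 px):
    · · · █ · · · · · · ·
    · · · · █ · · · · · ·
    · · · · · █ · · · · ·
    · · · · · · █ · · · ·
    · · · · · · · █ · · ·
    · · · · · · · · █ · ·
    · · · · · · · · · █ ·
    · · · · · · · · · · ·
T4:
  2·area = 96  (B↔C swapped to make it positive)
  edge (4, 6)→(10, 0): d=(6,-6) inclusive
  edge (10, 0)→(14, 12): d=(4,12) inclusive
  edge (14, 12)→(4, 6): d=(-10,-6) inclusive
    (4,0)@(9, 1): e=[0,16,80] → █  [on edge]
    (5,0)@(11, 1): e=[12,-8,92] → ·
    (3,1)@(7, 3): e=[0,48,48] → █  [on edge]
    (5,1)@(11, 3): e=[24,0,72] → █  [on edge]
    (6,1)@(13, 3): e=[36,-24,84] → ·
    (2,2)@(5, 5): e=[0,80,16] → █  [on edge]
    (6,2)@(13, 5): e=[48,-16,64] → ·
    (1,3)@(3, 7): e=[0,112,-16] → ·  [on edge]
    (2,3)@(5, 7): e=[12,88,-4] → ·
    (3,3)@(7, 7): e=[24,64,8] → █
    (6,3)@(13, 7): e=[60,-8,44] → ·
    (0,4)@(1, 9): e=[0,144,-48] → ·  [on edge]
    (4,4)@(9, 9): e=[48,48,0] → █  [on edge]
    (6,4)@(13, 9): e=[72,0,24] → █  [on edge]
    (7,7)@(15, 15): e=[120,0,-24] → ·  [on edge]
    (9,7)@(19, 15): e=[144,-48,0] → ·  [on edge]
  covered (15 px):
    · · · · █ · · · · · ·
    · · · █ █ █ · · · · ·
    · · █ █ █ █ · · · · ·
    · · · █ █ █ · · · · ·
    · · · · █ █ █ · · · ·
    · · · · · · █ · · · ·
    · · · · · · · · · · ·
    · · · · · · · · · · ·

Answer: [[8,1],[9,1],[10,1],[3,2],[4,2],[5,2],[6,2],[7,2],[8,2],[9,2],[10,2],[1,3],[2,3],[3,3],[4,3],[5,3],[6,3],[7,3],[8,3],[9,3],[3,4],[4,4],[5,4],[6,4],[7,4],[8,4],[9,4],[4,5],[5,5],[6,5],[7,5],[8,5],[9,5],[6,6],[7,6],[8,6],[8,7]]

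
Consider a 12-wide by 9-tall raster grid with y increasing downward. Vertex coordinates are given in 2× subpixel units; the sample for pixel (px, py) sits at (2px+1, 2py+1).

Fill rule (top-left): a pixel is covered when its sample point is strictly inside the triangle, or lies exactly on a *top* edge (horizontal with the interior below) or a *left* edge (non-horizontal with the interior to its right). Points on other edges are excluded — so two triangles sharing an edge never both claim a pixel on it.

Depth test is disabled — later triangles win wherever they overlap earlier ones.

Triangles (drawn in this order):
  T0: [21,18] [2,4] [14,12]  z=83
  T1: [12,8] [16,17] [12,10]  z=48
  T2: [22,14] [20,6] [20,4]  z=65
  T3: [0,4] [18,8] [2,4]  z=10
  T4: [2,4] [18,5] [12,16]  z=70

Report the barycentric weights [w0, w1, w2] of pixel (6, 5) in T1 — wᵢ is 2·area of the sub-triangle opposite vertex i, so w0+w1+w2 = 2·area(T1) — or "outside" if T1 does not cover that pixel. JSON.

T0:
  2·area = 16
  edge (21, 18)→(2, 4): d=(-19,-14) top-left  bias=+0
  edge (2, 4)→(14, 12): d=(12,8) right/bottom  bias=-1
  edge (14, 12)→(21, 18): d=(7,6) right/bottom  bias=-1
    (4,4)@(9, 9): e=[3,4,9] → █
    (5,4)@(11, 9): e=[31,-12,-3] → ·
    (4,5)@(9, 11): e=[-35,28,23] → ·
    (7,6)@(15, 13): e=[11,4,1] → █
    (8,6)@(17, 13): e=[39,-12,-11] → ·
    (7,7)@(15, 15): e=[-27,28,15] → ·
    (8,7)@(17, 15): e=[1,12,3] → █
    (9,7)@(19, 15): e=[29,-4,-9] → ·
    (8,8)@(17, 17): e=[-37,36,17] → ·
  covered (3 px):
    · · · · · · · · · · · ·
    · · · · · · · · · · · ·
    · · · · · · · · · · · ·
    · · · · · · · · · · · ·
    · · · · █ · · · · · · ·
    · · · · · · · · · · · ·
    · · · · · · · █ · · · ·
    · · · · · · · · █ · · ·
    · · · · · · · · · · · ·
T1:
  2·area = 8
  edge (12, 8)→(16, 17): d=(4,9) right/bottom  bias=-1
  edge (16, 17)→(12, 10): d=(-4,-7) top-left  bias=+0
  edge (12, 10)→(12, 8): d=(0,-2) top-left  bias=+0
    (6,5)@(13, 11): e=[3,3,2] → █
    (7,5)@(15, 11): e=[-15,17,6] → ·
    (6,6)@(13, 13): e=[11,-5,2] → ·
    (7,7)@(15, 15): e=[1,1,6] → █
    (8,7)@(17, 15): e=[-17,15,10] → ·
    (7,8)@(15, 17): e=[9,-7,6] → ·
  covered (2 px):
    · · · · · · · · · · · ·
    · · · · · · · · · · · ·
    · · · · · · · · · · · ·
    · · · · · · · · · · · ·
    · · · · · · · · · · · ·
    · · · · · · █ · · · · ·
    · · · · · · · · · · · ·
    · · · · · · · █ · · · ·
    · · · · · · · · · · · ·
T2:
  2·area = 4
  edge (22, 14)→(20, 6): d=(-2,-8) top-left  bias=+0
  edge (20, 6)→(20, 4): d=(0,-2) top-left  bias=+0
  edge (20, 4)→(22, 14): d=(2,10) right/bottom  bias=-1
    (10,4)@(21, 9): e=[2,2,0] → ·  [on edge]
  covered (0 px):
    · · · · · · · · · · · ·
    · · · · · · · · · · · ·
    · · · · · · · · · · · ·
    · · · · · · · · · · · ·
    · · · · · · · · · · · ·
    · · · · · · · · · · · ·
    · · · · · · · · · · · ·
    · · · · · · · · · · · ·
    · · · · · · · · · · · ·
T3:
  2·area = 8  (B↔C swapped to make it positive)
  edge (0, 4)→(2, 4): d=(2,0) top-left  bias=+0
  edge (2, 4)→(18, 8): d=(16,4) right/bottom  bias=-1
  edge (18, 8)→(0, 4): d=(-18,-4) top-left  bias=+0
    (2,2)@(5, 5): e=[2,4,2] → █
    (3,2)@(7, 5): e=[2,-4,10] → ·
    (2,3)@(5, 7): e=[6,36,-34] → ·
  covered (1 px):
    · · · · · · · · · · · ·
    · · · · · · · · · · · ·
    · · █ · · · · · · · · ·
    · · · · · · · · · · · ·
    · · · · · · · · · · · ·
    · · · · · · · · · · · ·
    · · · · · · · · · · · ·
    · · · · · · · · · · · ·
    · · · · · · · · · · · ·
T4:
  2·area = 182
  edge (2, 4)→(18, 5): d=(16,1) right/bottom  bias=-1
  edge (18, 5)→(12, 16): d=(-6,11) right/bottom  bias=-1
  edge (12, 16)→(2, 4): d=(-10,-12) top-left  bias=+0
    (1,2)@(3, 5): e=[15,165,2] → █
    (2,2)@(5, 5): e=[13,143,26] → █
    (3,2)@(7, 5): e=[11,121,50] → █
    (4,2)@(9, 5): e=[9,99,74] → █
    (5,2)@(11, 5): e=[7,77,98] → █
    (6,2)@(13, 5): e=[5,55,122] → █
    (7,2)@(15, 5): e=[3,33,146] → █
    (8,2)@(17, 5): e=[1,11,170] → █
    (9,2)@(19, 5): e=[-1,-11,194] → ·
    (1,3)@(3, 7): e=[47,153,-18] → ·
    (2,3)@(5, 7): e=[45,131,6] → █
    (8,3)@(17, 7): e=[33,-1,150] → ·
  covered (24 px):
    · · · · · · · · · · · ·
    · · · · · · · · · · · ·
    · █ █ █ █ █ █ █ █ · · ·
    · · █ █ █ █ █ █ · · · ·
    · · · █ █ █ █ █ · · · ·
    · · · · █ █ █ · · · · ·
    · · · · · █ █ · · · · ·
    · · · · · · · · · · · ·
    · · · · · · · · · · · ·

Answer: [3,2,3]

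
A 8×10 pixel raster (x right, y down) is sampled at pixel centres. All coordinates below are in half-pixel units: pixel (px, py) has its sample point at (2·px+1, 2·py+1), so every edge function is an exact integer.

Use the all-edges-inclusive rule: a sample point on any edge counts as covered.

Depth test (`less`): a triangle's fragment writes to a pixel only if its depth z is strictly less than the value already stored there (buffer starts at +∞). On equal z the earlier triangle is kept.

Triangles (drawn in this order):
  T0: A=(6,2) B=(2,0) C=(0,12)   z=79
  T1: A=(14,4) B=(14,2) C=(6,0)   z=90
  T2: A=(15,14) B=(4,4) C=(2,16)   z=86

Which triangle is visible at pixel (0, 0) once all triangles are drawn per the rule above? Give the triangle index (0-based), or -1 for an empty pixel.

T0:
  2·area = 52  (B↔C swapped to make it positive)
  edge (6, 2)→(0, 12): d=(-6,10) inclusive
  edge (0, 12)→(2, 0): d=(2,-12) inclusive
  edge (2, 0)→(6, 2): d=(4,2) inclusive
    (1,0)@(3, 1): e=[36,14,2] → █
    (2,0)@(5, 1): e=[16,38,-2] → ·
    (1,1)@(3, 3): e=[24,18,10] → █
    (2,1)@(5, 3): e=[4,42,6] → █
    (3,1)@(7, 3): e=[-16,66,2] → ·
    (1,2)@(3, 5): e=[12,22,18] → █
    (2,2)@(5, 5): e=[-8,46,14] → ·
    (0,3)@(1, 7): e=[20,2,30] → █
    (1,3)@(3, 7): e=[0,26,26] → █  [on edge]
    (2,3)@(5, 7): e=[-20,50,22] → ·
    (0,4)@(1, 9): e=[8,6,38] → █
    (1,4)@(3, 9): e=[-12,30,34] → ·
  covered (7 px):
    · █ · · · · · ·
    · █ █ · · · · ·
    · █ · · · · · ·
    █ █ · · · · · ·
    █ · · · · · · ·
    · · · · · · · ·
    · · · · · · · ·
    · · · · · · · ·
    · · · · · · · ·
    · · · · · · · ·
T1:
  2·area = 16  (B↔C swapped to make it positive)
  edge (14, 4)→(6, 0): d=(-8,-4) inclusive
  edge (6, 0)→(14, 2): d=(8,2) inclusive
  edge (14, 2)→(14, 4): d=(0,2) inclusive
    (4,0)@(9, 1): e=[4,2,10] → █
    (5,0)@(11, 1): e=[12,-2,6] → ·
    (4,1)@(9, 3): e=[-12,18,10] → ·
    (6,1)@(13, 3): e=[4,10,2] → █
    (7,1)@(15, 3): e=[12,6,-2] → ·
    (6,2)@(13, 5): e=[-12,26,2] → ·
  covered (2 px):
    · · · · █ · · ·
    · · · · · · █ ·
    · · · · · · · ·
    · · · · · · · ·
    · · · · · · · ·
    · · · · · · · ·
    · · · · · · · ·
    · · · · · · · ·
    · · · · · · · ·
    · · · · · · · ·
T2:
  2·area = 152  (B↔C swapped to make it positive)
  edge (15, 14)→(2, 16): d=(-13,2) inclusive
  edge (2, 16)→(4, 4): d=(2,-12) inclusive
  edge (4, 4)→(15, 14): d=(11,10) inclusive
    (2,2)@(5, 5): e=[137,14,1] → █
    (3,2)@(7, 5): e=[133,38,-19] → ·
    (2,3)@(5, 7): e=[111,18,23] → █
    (3,3)@(7, 7): e=[107,42,3] → █
    (4,3)@(9, 7): e=[103,66,-17] → ·
    (2,4)@(5, 9): e=[85,22,45] → █
    (4,4)@(9, 9): e=[77,70,5] → █
    (5,4)@(11, 9): e=[73,94,-15] → ·
    (1,5)@(3, 11): e=[63,2,87] → █
    (5,5)@(11, 11): e=[47,98,7] → █
    (6,5)@(13, 11): e=[43,122,-13] → ·
    (1,6)@(3, 13): e=[37,6,109] → █
  covered (20 px):
    · · · · · · · ·
    · · · · · · · ·
    · · █ · · · · ·
    · · █ █ · · · ·
    · · █ █ █ · · ·
    · █ █ █ █ █ · ·
    · █ █ █ █ █ █ ·
    · █ █ █ · · · ·
    · · · · · · · ·
    · · · · · · · ·

Z-buffer (winner per pixel, '.' = empty):
  . 0 . . 1 . . .
  . 0 0 . . . 1 .
  . 0 2 . . . . .
  0 0 2 2 . . . .
  0 . 2 2 2 . . .
  . 2 2 2 2 2 . .
  . 2 2 2 2 2 2 .
  . 2 2 2 . . . .
  . . . . . . . .
  . . . . . . . .

Final: -1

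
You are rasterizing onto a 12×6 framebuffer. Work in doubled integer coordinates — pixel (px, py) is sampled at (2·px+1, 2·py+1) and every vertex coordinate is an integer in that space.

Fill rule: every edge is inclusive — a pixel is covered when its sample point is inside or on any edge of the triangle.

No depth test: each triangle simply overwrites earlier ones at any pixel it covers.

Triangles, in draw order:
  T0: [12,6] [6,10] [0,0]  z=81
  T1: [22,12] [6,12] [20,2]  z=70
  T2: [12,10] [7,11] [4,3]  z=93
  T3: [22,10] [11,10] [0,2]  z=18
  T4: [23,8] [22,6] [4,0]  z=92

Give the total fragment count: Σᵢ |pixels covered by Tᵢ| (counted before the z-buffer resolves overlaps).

T0:
  2·area = 84
  edge (12, 6)→(6, 10): d=(-6,4) inclusive
  edge (6, 10)→(0, 0): d=(-6,-10) inclusive
  edge (0, 0)→(12, 6): d=(12,6) inclusive
    (0,0)@(1, 1): e=[74,4,6] → #
    (1,0)@(3, 1): e=[66,24,-6] → ·
    (0,1)@(1, 3): e=[62,-8,30] → ·
    (1,1)@(3, 3): e=[54,12,18] → #
    (2,1)@(5, 3): e=[46,32,6] → #
    (3,1)@(7, 3): e=[38,52,-6] → ·
    (1,2)@(3, 5): e=[42,0,42] → #  [on edge]
    (3,2)@(7, 5): e=[26,40,18] → #
    (4,2)@(9, 5): e=[18,60,6] → #
    (5,2)@(11, 5): e=[10,80,-6] → ·
    (1,3)@(3, 7): e=[30,-12,66] → ·
    (2,3)@(5, 7): e=[22,8,54] → #
  covered (11 px):
    # · · · · · · · · · · ·
    · # # · · · · · · · · ·
    · # # # # · · · · · · ·
    · · # # # · · · · · · ·
    · · · # · · · · · · · ·
    · · · · · · · · · · · ·
T1:
  2·area = 160
  edge (22, 12)→(6, 12): d=(-16,0) inclusive
  edge (6, 12)→(20, 2): d=(14,-10) inclusive
  edge (20, 2)→(22, 12): d=(2,10) inclusive
    (9,1)@(19, 3): e=[144,4,12] → #
    (10,1)@(21, 3): e=[144,24,-8] → ·
    (8,2)@(17, 5): e=[112,12,36] → #
    (10,2)@(21, 5): e=[112,52,-4] → ·
    (6,3)@(13, 7): e=[80,0,80] → #  [on edge]
    (7,3)@(15, 7): e=[80,20,60] → #
    (10,3)@(21, 7): e=[80,80,0] → #  [on edge]
    (11,3)@(23, 7): e=[80,100,-20] → ·
    (5,4)@(11, 9): e=[48,8,104] → #
    (11,4)@(23, 9): e=[48,128,-16] → ·
    (4,5)@(9, 11): e=[16,16,128] → #
    (11,5)@(23, 11): e=[16,156,-12] → ·
  covered (21 px):
    · · · · · · · · · · · ·
    · · · · · · · · · # · ·
    · · · · · · · · # # · ·
    · · · · · · # # # # # ·
    · · · · · # # # # # # ·
    · · · · # # # # # # # ·
T2:
  2·area = 43
  edge (12, 10)→(7, 11): d=(-5,1) inclusive
  edge (7, 11)→(4, 3): d=(-3,-8) inclusive
  edge (4, 3)→(12, 10): d=(8,7) inclusive
    (2,2)@(5, 5): e=[32,2,9] → #
    (3,2)@(7, 5): e=[30,18,-5] → ·
    (2,3)@(5, 7): e=[22,-4,25] → ·
    (3,3)@(7, 7): e=[20,12,11] → #
    (4,3)@(9, 7): e=[18,28,-3] → ·
    (3,4)@(7, 9): e=[10,6,27] → #
    (4,4)@(9, 9): e=[8,22,13] → #
    (5,4)@(11, 9): e=[6,38,-1] → ·
    (8,4)@(17, 9): e=[0,86,-43] → ·  [on edge]
    (3,5)@(7, 11): e=[0,0,43] → #  [on edge]
    (4,5)@(9, 11): e=[-2,16,29] → ·
  covered (5 px):
    · · · · · · · · · · · ·
    · · · · · · · · · · · ·
    · · # · · · · · · · · ·
    · · · # · · · · · · · ·
    · · · # # · · · · · · ·
    · · · # · · · · · · · ·
T3:
  2·area = 88
  edge (22, 10)→(11, 10): d=(-11,0) inclusive
  edge (11, 10)→(0, 2): d=(-11,-8) inclusive
  edge (0, 2)→(22, 10): d=(22,8) inclusive
    (2,2)@(5, 5): e=[55,7,26] → #
    (3,2)@(7, 5): e=[55,23,10] → #
    (4,2)@(9, 5): e=[55,39,-6] → ·
    (2,3)@(5, 7): e=[33,-15,70] → ·
    (3,3)@(7, 7): e=[33,1,54] → #
    (4,3)@(9, 7): e=[33,17,38] → #
    (5,3)@(11, 7): e=[33,33,22] → #
    (6,3)@(13, 7): e=[33,49,6] → #
    (7,3)@(15, 7): e=[33,65,-10] → ·
    (3,4)@(7, 9): e=[11,-21,98] → ·
    (4,4)@(9, 9): e=[11,-5,82] → ·
    (5,4)@(11, 9): e=[11,11,66] → #
  covered (11 px):
    · · · · · · · · · · · ·
    · · · · · · · · · · · ·
    · · # # · · · · · · · ·
    · · · # # # # · · · · ·
    · · · · · # # # # # · ·
    · · · · · · · · · · · ·
T4:
  2·area = 30  (B↔C swapped to make it positive)
  edge (23, 8)→(4, 0): d=(-19,-8) inclusive
  edge (4, 0)→(22, 6): d=(18,6) inclusive
  edge (22, 6)→(23, 8): d=(1,2) inclusive
    (3,0)@(7, 1): e=[5,0,25] → #  [on edge]
    (4,0)@(9, 1): e=[21,-12,21] → ·
    (3,1)@(7, 3): e=[-33,36,27] → ·
    (6,1)@(13, 3): e=[15,0,15] → #  [on edge]
    (7,1)@(15, 3): e=[31,-12,11] → ·
    (6,2)@(13, 5): e=[-23,36,17] → ·
    (8,2)@(17, 5): e=[9,12,9] → #
    (9,2)@(19, 5): e=[25,0,5] → #  [on edge]
    (10,2)@(21, 5): e=[41,-12,1] → ·
    (8,3)@(17, 7): e=[-29,48,11] → ·
    (9,3)@(19, 7): e=[-13,36,7] → ·
    (10,3)@(21, 7): e=[3,24,3] → #
  covered (5 px):
    · · · # · · · · · · · ·
    · · · · · · # · · · · ·
    · · · · · · · · # # · ·
    · · · · · · · · · · # ·
    · · · · · · · · · · · ·
    · · · · · · · · · · · ·

Result: 53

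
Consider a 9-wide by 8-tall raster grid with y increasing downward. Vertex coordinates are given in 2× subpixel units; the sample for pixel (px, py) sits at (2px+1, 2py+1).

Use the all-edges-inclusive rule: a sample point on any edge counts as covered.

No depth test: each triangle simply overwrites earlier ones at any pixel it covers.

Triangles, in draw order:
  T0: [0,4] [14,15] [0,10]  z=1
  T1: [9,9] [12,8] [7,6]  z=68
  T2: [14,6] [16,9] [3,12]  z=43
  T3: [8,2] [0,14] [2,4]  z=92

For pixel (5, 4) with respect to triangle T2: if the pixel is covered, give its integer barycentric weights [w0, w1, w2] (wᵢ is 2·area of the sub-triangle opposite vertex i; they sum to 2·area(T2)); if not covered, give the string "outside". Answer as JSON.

T0:
  2·area = 84
  edge (0, 4)→(14, 15): d=(14,11) inclusive
  edge (14, 15)→(0, 10): d=(-14,-5) inclusive
  edge (0, 10)→(0, 4): d=(0,-6) inclusive
    (0,2)@(1, 5): e=[3,75,6] → #
    (1,2)@(3, 5): e=[-19,85,18] → ·
    (0,3)@(1, 7): e=[31,47,6] → #
    (1,3)@(3, 7): e=[9,57,18] → #
    (2,3)@(5, 7): e=[-13,67,30] → ·
    (0,4)@(1, 9): e=[59,19,6] → #
    (2,4)@(5, 9): e=[15,39,30] → #
    (3,4)@(7, 9): e=[-7,49,42] → ·
    (0,5)@(1, 11): e=[87,-9,6] → ·
    (1,5)@(3, 11): e=[65,1,18] → #
    (3,5)@(7, 11): e=[21,21,42] → #
    (4,5)@(9, 11): e=[-1,31,54] → ·
  covered (11 px):
    · · · · · · · · ·
    · · · · · · · · ·
    # · · · · · · · ·
    # # · · · · · · ·
    # # # · · · · · ·
    · # # # · · · · ·
    · · · · # # · · ·
    · · · · · · · · ·
T1:
  2·area = 11  (B↔C swapped to make it positive)
  edge (9, 9)→(7, 6): d=(-2,-3) inclusive
  edge (7, 6)→(12, 8): d=(5,2) inclusive
  edge (12, 8)→(9, 9): d=(-3,1) inclusive
    (2,1)@(5, 3): e=[0,-11,22] → ·  [on edge]
    (4,3)@(9, 7): e=[4,1,6] → #
    (5,3)@(11, 7): e=[10,-3,4] → ·
    (7,3)@(15, 7): e=[22,-11,0] → ·  [on edge]
    (4,4)@(9, 9): e=[0,11,0] → #  [on edge]
    (5,4)@(11, 9): e=[6,7,-2] → ·
    (1,5)@(3, 11): e=[-22,33,0] → ·  [on edge]
    (4,5)@(9, 11): e=[-4,21,-6] → ·
    (6,7)@(13, 15): e=[0,33,-22] → ·  [on edge]
  covered (2 px):
    · · · · · · · · ·
    · · · · · · · · ·
    · · · · · · · · ·
    · · · · # · · · ·
    · · · · # · · · ·
    · · · · · · · · ·
    · · · · · · · · ·
    · · · · · · · · ·
T2:
  2·area = 45
  edge (14, 6)→(16, 9): d=(2,3) inclusive
  edge (16, 9)→(3, 12): d=(-13,3) inclusive
  edge (3, 12)→(14, 6): d=(11,-6) inclusive
    (6,3)@(13, 7): e=[5,35,5] → #
    (7,3)@(15, 7): e=[-1,29,17] → ·
    (4,4)@(9, 9): e=[21,21,3] → #
    (5,4)@(11, 9): e=[15,15,15] → #
    (7,4)@(15, 9): e=[3,3,39] → #
    (8,4)@(17, 9): e=[-3,-3,51] → ·
    (2,5)@(5, 11): e=[37,7,1] → #
    (3,5)@(7, 11): e=[31,1,13] → #
    (4,5)@(9, 11): e=[25,-5,25] → ·
    (5,5)@(11, 11): e=[19,-11,37] → ·
    (6,5)@(13, 11): e=[13,-17,49] → ·
    (7,5)@(15, 11): e=[7,-23,61] → ·
  covered (7 px):
    · · · · · · · · ·
    · · · · · · · · ·
    · · · · · · · · ·
    · · · · · · # · ·
    · · · · # # # # ·
    · · # # · · · · ·
    · · · · · · · · ·
    · · · · · · · · ·
T3:
  2·area = 56
  edge (8, 2)→(0, 14): d=(-8,12) inclusive
  edge (0, 14)→(2, 4): d=(2,-10) inclusive
  edge (2, 4)→(8, 2): d=(6,-2) inclusive
    (5,0)@(11, 1): e=[-28,84,0] → ·  [on edge]
    (2,1)@(5, 3): e=[28,28,0] → #  [on edge]
    (3,1)@(7, 3): e=[4,48,4] → #
    (4,1)@(9, 3): e=[-20,68,8] → ·
    (1,2)@(3, 5): e=[36,12,8] → #
    (3,2)@(7, 5): e=[-12,52,16] → ·
    (1,3)@(3, 7): e=[20,16,20] → #
    (2,3)@(5, 7): e=[-4,36,24] → ·
    (0,4)@(1, 9): e=[28,0,28] → #  [on edge]
    (2,4)@(5, 9): e=[-20,40,36] → ·
    (0,5)@(1, 11): e=[12,4,40] → #
    (1,5)@(3, 11): e=[-12,24,44] → ·
  covered (8 px):
    · · · · · · · · ·
    · · # # · · · · ·
    · # # · · · · · ·
    · # · · · · · · ·
    # # · · · · · · ·
    # · · · · · · · ·
    · · · · · · · · ·
    · · · · · · · · ·

Final: [15,15,15]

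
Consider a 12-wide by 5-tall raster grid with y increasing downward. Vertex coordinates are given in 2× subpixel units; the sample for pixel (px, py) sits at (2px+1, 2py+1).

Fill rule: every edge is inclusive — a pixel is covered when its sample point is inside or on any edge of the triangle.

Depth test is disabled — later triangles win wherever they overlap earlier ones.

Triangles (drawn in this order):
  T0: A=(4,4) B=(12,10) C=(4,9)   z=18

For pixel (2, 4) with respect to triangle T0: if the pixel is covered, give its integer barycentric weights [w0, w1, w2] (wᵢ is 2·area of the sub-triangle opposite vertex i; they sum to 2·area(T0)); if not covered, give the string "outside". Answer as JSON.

T0:
  2·area = 40
  edge (4, 4)→(12, 10): d=(8,6) inclusive
  edge (12, 10)→(4, 9): d=(-8,-1) inclusive
  edge (4, 9)→(4, 4): d=(0,-5) inclusive
    (2,2)@(5, 5): e=[2,33,5] → #
    (3,2)@(7, 5): e=[-10,35,15] → ·
    (2,3)@(5, 7): e=[18,17,5] → #
    (3,3)@(7, 7): e=[6,19,15] → #
    (4,3)@(9, 7): e=[-6,21,25] → ·
    (2,4)@(5, 9): e=[34,1,5] → #
    (4,4)@(9, 9): e=[10,5,25] → #
    (5,4)@(11, 9): e=[-2,7,35] → ·
  covered (6 px):
    · · · · · · · · · · · ·
    · · · · · · · · · · · ·
    · · # · · · · · · · · ·
    · · # # · · · · · · · ·
    · · # # # · · · · · · ·

Answer: [1,5,34]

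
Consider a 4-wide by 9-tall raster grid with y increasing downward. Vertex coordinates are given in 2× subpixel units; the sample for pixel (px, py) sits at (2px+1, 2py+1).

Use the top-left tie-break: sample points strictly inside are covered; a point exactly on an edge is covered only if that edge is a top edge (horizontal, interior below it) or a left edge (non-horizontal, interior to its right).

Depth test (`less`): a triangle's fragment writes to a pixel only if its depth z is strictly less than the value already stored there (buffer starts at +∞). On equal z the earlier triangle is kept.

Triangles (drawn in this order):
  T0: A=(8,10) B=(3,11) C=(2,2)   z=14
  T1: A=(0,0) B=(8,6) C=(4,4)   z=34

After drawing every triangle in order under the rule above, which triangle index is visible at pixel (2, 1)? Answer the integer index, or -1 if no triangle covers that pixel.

T0:
  2·area = 46
  edge (8, 10)→(3, 11): d=(-5,1) right/bottom  bias=-1
  edge (3, 11)→(2, 2): d=(-1,-9) top-left  bias=+0
  edge (2, 2)→(8, 10): d=(6,8) right/bottom  bias=-1
    (1,2)@(3, 5): e=[30,6,10] → █
    (2,2)@(5, 5): e=[28,24,-6] → ·
    (1,3)@(3, 7): e=[20,4,22] → █
    (2,3)@(5, 7): e=[18,22,6] → █
    (3,3)@(7, 7): e=[16,40,-10] → ·
    (1,4)@(3, 9): e=[10,2,34] → █
    (3,4)@(7, 9): e=[6,38,2] → █
    (1,5)@(3, 11): e=[0,0,46] → ·  [on edge]
    (2,5)@(5, 11): e=[-2,18,30] → ·
    (3,5)@(7, 11): e=[-4,36,14] → ·
  covered (6 px):
    · · · ·
    · · · ·
    · █ · ·
    · █ █ ·
    · █ █ █
    · · · ·
    · · · ·
    · · · ·
    · · · ·
T1:
  2·area = 8
  edge (0, 0)→(8, 6): d=(8,6) right/bottom  bias=-1
  edge (8, 6)→(4, 4): d=(-4,-2) top-left  bias=+0
  edge (4, 4)→(0, 0): d=(-4,-4) top-left  bias=+0
    (0,0)@(1, 1): e=[2,6,0] → █  [on edge]
    (1,0)@(3, 1): e=[-10,10,8] → ·
    (0,1)@(1, 3): e=[18,-2,-8] → ·
    (1,1)@(3, 3): e=[6,2,0] → █  [on edge]
    (2,1)@(5, 3): e=[-6,6,8] → ·
    (1,2)@(3, 5): e=[22,-6,-8] → ·
    (2,2)@(5, 5): e=[10,-2,0] → ·  [on edge]
    (3,3)@(7, 7): e=[14,-6,0] → ·  [on edge]
  covered (2 px):
    █ · · ·
    · █ · ·
    · · · ·
    · · · ·
    · · · ·
    · · · ·
    · · · ·
    · · · ·
    · · · ·

Z-buffer (winner per pixel, '.' = empty):
  1 . . .
  . 1 . .
  . 0 . .
  . 0 0 .
  . 0 0 0
  . . . .
  . . . .
  . . . .
  . . . .

Answer: -1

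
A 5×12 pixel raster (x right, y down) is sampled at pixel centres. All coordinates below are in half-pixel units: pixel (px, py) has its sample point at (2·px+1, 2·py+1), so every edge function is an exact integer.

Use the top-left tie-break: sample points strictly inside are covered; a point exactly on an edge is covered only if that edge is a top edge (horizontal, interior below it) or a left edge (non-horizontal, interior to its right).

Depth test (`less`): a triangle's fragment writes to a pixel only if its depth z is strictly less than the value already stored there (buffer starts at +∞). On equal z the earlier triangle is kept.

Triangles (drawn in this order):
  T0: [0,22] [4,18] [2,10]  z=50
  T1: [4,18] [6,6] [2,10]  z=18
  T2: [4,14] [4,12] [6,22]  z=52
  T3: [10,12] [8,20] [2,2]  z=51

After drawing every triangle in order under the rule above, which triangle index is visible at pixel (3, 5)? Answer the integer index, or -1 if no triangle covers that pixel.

T0:
  2·area = 40  (B↔C swapped to make it positive)
  edge (0, 22)→(2, 10): d=(2,-12) top-left  bias=+0
  edge (2, 10)→(4, 18): d=(2,8) right/bottom  bias=-1
  edge (4, 18)→(0, 22): d=(-4,4) right/bottom  bias=-1
    (4,6)@(9, 13): e=[90,-50,0] → .  [on edge]
    (1,7)@(3, 15): e=[22,2,16] → X
    (2,7)@(5, 15): e=[46,-14,8] → .
    (3,7)@(7, 15): e=[70,-30,0] → .  [on edge]
    (0,8)@(1, 17): e=[2,22,16] → X
    (2,8)@(5, 17): e=[50,-10,0] → .  [on edge]
    (0,9)@(1, 19): e=[6,26,8] → X
    (1,9)@(3, 19): e=[30,10,0] → .  [on edge]
    (0,10)@(1, 21): e=[10,30,0] → .  [on edge]
  covered (4 px):
    . . . . .
    . . . . .
    . . . . .
    . . . . .
    . . . . .
    . . . . .
    . . . . .
    . X . . .
    X X . . .
    X . . . .
    . . . . .
    . . . . .
T1:
  2·area = 40  (B↔C swapped to make it positive)
  edge (4, 18)→(2, 10): d=(-2,-8) top-left  bias=+0
  edge (2, 10)→(6, 6): d=(4,-4) top-left  bias=+0
  edge (6, 6)→(4, 18): d=(-2,12) right/bottom  bias=-1
    (4,1)@(9, 3): e=[70,0,-30] → .  [on edge]
    (3,2)@(7, 5): e=[50,0,-10] → .  [on edge]
    (2,3)@(5, 7): e=[30,0,10] → X  [on edge]
    (3,3)@(7, 7): e=[46,8,-14] → .
    (1,4)@(3, 9): e=[10,0,30] → X  [on edge]
    (3,4)@(7, 9): e=[42,16,-18] → .
    (0,5)@(1, 11): e=[-10,0,50] → .  [on edge]
    (1,5)@(3, 11): e=[6,8,26] → X
    (3,5)@(7, 11): e=[38,24,-22] → .
    (1,6)@(3, 13): e=[2,16,22] → X
    (2,6)@(5, 13): e=[18,24,-2] → .
    (1,7)@(3, 15): e=[-2,24,18] → .
  covered (6 px):
    . . . . .
    . . . . .
    . . . . .
    . . X . .
    . X X . .
    . X X . .
    . X . . .
    . . . . .
    . . . . .
    . . . . .
    . . . . .
    . . . . .
T2:
  2·area = 4
  edge (4, 14)→(4, 12): d=(0,-2) top-left  bias=+0
  edge (4, 12)→(6, 22): d=(2,10) right/bottom  bias=-1
  edge (6, 22)→(4, 14): d=(-2,-8) top-left  bias=+0
    (1,3)@(3, 7): e=[-2,0,6] → .  [on edge]
    (2,8)@(5, 17): e=[2,0,2] → .  [on edge]
  covered (0 px):
    . . . . .
    . . . . .
    . . . . .
    . . . . .
    . . . . .
    . . . . .
    . . . . .
    . . . . .
    . . . . .
    . . . . .
    . . . . .
    . . . . .
T3:
  2·area = 84
  edge (10, 12)→(8, 20): d=(-2,8) right/bottom  bias=-1
  edge (8, 20)→(2, 2): d=(-6,-18) top-left  bias=+0
  edge (2, 2)→(10, 12): d=(8,10) right/bottom  bias=-1
    (1,2)@(3, 5): e=[70,0,14] → X  [on edge]
    (2,2)@(5, 5): e=[54,36,-6] → .
    (1,3)@(3, 7): e=[66,-12,30] → .
    (2,3)@(5, 7): e=[50,24,10] → X
    (3,3)@(7, 7): e=[34,60,-10] → .
    (2,4)@(5, 9): e=[46,12,26] → X
    (3,4)@(7, 9): e=[30,48,6] → X
    (4,4)@(9, 9): e=[14,84,-14] → .
    (2,5)@(5, 11): e=[42,0,42] → X  [on edge]
    (4,5)@(9, 11): e=[10,72,2] → X
    (2,6)@(5, 13): e=[38,-12,58] → .
    (3,6)@(7, 13): e=[22,24,38] → X
    (3,8)@(7, 17): e=[14,0,70] → X  [on edge]
    (4,11)@(9, 23): e=[-14,0,98] → .  [on edge]
  covered (12 px):
    . . . . .
    . . . . .
    . X . . .
    . . X . .
    . . X X .
    . . X X X
    . . . X X
    . . . X X
    . . . X .
    . . . . .
    . . . . .
    . . . . .

Z-buffer (winner per pixel, '.' = empty):
  . . . . .
  . . . . .
  . 3 . . .
  . . 1 . .
  . 1 1 3 .
  . 1 1 3 3
  . 1 . 3 3
  . 0 . 3 3
  0 0 . 3 .
  0 . . . .
  . . . . .
  . . . . .

Result: 3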